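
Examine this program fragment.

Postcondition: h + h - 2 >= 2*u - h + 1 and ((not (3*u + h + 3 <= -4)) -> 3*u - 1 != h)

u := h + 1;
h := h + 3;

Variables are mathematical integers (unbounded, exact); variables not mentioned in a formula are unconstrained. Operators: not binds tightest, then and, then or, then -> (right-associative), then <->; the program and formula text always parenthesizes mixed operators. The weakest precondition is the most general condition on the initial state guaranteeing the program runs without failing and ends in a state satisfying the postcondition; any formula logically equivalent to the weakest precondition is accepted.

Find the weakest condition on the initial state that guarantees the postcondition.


Working backward. After the program, the postcondition h + h - 2 >= 2*u - h + 1 and ((not (3*u + h + 3 <= -4)) -> 3*u - 1 != h) must hold; in canonical form it is 3*h >= 2*u + 3 and ((not (h + 3*u <= -7)) -> 3*u != h + 1).
Before h := h + 3: 3*h >= 2*u - 6 and ((not (h + 3*u <= -10)) -> 3*u != h + 4)
Before u := h + 1: h >= -4 and ((not (4*h <= -13)) -> 2*h != 1)
Answer: WP = h >= -4 and ((not (4*h <= -13)) -> 2*h != 1)


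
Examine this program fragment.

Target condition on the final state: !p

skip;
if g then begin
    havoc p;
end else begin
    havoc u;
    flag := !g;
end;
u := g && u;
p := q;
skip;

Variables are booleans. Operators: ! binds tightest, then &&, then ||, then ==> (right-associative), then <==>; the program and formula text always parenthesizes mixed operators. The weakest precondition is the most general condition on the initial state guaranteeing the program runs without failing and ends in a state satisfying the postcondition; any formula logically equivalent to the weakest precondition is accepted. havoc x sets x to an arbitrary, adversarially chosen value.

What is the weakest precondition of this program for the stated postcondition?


Working backward. After the program, !p must hold.
Before skip: !p
Before p := q: !q
Before u := g && u: !q
Then branch requires !q; else branch requires !q.
Before the if: (g ==> (!q)) && ((!g) ==> (!q))
Before skip: (g ==> (!q)) && ((!g) ==> (!q))
Answer: WP = (g ==> (!q)) && ((!g) ==> (!q))


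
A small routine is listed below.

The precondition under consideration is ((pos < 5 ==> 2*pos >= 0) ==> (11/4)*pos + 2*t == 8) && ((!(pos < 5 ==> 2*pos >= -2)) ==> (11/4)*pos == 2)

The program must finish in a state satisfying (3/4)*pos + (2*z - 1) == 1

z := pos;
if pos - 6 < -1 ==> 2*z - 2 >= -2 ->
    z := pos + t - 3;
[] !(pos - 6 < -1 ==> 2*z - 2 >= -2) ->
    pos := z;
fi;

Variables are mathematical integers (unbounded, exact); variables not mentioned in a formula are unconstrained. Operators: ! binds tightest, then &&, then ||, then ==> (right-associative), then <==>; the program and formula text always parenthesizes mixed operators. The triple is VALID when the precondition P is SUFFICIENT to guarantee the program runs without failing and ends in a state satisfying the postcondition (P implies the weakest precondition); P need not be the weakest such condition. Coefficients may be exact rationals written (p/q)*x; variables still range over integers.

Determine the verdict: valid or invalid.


Working backward. After the program, the postcondition (3/4)*pos + (2*z - 1) == 1 must hold; in canonical form it is (3/4)*pos + 2*z == 2.
Then branch requires (11/4)*pos + 2*t == 8; else branch requires (11/4)*z == 2.
Before the if: ((pos < 5 ==> 2*z >= 0) ==> (11/4)*pos + 2*t == 8) && ((!(pos < 5 ==> 2*z >= 0)) ==> (11/4)*z == 2)
Before z := pos: ((pos < 5 ==> 2*pos >= 0) ==> (11/4)*pos + 2*t == 8) && ((!(pos < 5 ==> 2*pos >= 0)) ==> (11/4)*pos == 2)
The weakest precondition is ((pos < 5 ==> 2*pos >= 0) ==> (11/4)*pos + 2*t == 8) && ((!(pos < 5 ==> 2*pos >= 0)) ==> (11/4)*pos == 2).
Check whether ((pos < 5 ==> 2*pos >= 0) ==> (11/4)*pos + 2*t == 8) && ((!(pos < 5 ==> 2*pos >= -2)) ==> (11/4)*pos == 2) implies it.
Countermodel: at the initial state pos = -1, t = 0, the precondition holds but the weakest precondition fails.
Answer: invalid


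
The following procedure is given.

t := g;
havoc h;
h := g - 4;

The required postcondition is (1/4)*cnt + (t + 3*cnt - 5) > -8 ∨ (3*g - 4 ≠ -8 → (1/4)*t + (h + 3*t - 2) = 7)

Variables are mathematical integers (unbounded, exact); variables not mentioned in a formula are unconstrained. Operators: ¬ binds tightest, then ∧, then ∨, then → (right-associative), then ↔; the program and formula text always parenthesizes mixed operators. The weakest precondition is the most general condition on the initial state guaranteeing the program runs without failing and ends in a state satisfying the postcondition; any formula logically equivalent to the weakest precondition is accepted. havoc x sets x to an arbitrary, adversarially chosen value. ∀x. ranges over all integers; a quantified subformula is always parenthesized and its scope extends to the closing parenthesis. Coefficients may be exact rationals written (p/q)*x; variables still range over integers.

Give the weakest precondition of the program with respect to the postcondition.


Working backward. After the program, the postcondition (1/4)*cnt + (t + 3*cnt - 5) > -8 ∨ (3*g - 4 ≠ -8 → (1/4)*t + (h + 3*t - 2) = 7) must hold; in canonical form it is (13/4)*cnt + t > -3 ∨ (3*g ≠ -4 → h + (13/4)*t = 9).
Before h := g - 4: (13/4)*cnt + t > -3 ∨ (3*g ≠ -4 → g + (13/4)*t = 13)
Before havoc h: (13/4)*cnt + t > -3 ∨ (3*g ≠ -4 → g + (13/4)*t = 13)
Before t := g: (13/4)*cnt + g > -3 ∨ (3*g ≠ -4 → (17/4)*g = 13)
Answer: WP = (13/4)*cnt + g > -3 ∨ (3*g ≠ -4 → (17/4)*g = 13)


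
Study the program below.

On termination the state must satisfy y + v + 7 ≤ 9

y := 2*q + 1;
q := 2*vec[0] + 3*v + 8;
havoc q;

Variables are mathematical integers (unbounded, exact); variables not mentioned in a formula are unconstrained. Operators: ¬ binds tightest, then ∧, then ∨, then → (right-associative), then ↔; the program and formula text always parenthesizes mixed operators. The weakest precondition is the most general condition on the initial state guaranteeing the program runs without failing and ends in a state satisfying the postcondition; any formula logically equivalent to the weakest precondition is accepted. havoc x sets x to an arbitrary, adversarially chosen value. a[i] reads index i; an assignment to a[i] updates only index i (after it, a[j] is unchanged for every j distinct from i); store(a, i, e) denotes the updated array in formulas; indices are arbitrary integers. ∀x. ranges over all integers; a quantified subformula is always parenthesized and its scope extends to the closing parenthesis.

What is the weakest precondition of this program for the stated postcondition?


Working backward. After the program, the postcondition y + v + 7 ≤ 9 must hold; in canonical form it is v + y ≤ 2.
Before havoc q: v + y ≤ 2
Before q := 2*vec[0] + 3*v + 8: v + y ≤ 2
Before y := 2*q + 1: 2*q + v ≤ 1
Answer: WP = 2*q + v ≤ 1


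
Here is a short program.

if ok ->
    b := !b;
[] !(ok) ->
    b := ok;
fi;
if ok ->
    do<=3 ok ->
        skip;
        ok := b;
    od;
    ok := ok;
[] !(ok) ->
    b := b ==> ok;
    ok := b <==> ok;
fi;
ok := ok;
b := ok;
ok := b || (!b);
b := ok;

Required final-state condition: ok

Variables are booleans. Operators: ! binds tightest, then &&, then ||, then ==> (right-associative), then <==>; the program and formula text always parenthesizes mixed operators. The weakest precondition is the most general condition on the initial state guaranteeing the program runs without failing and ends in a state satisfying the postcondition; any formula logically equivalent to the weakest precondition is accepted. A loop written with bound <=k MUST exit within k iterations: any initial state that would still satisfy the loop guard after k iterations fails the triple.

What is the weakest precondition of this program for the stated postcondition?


Working backward. After the program, ok must hold.
Before b := ok: ok
Before ok := b || (!b): true
Before b := ok: true
Before ok := ok: true
Then branch requires ok ==> (b ==> (b ==> (!b))); else branch requires true.
Before the if: ok ==> (ok ==> (b ==> (b ==> (!b))))
Then branch requires ok ==> (ok ==> ((!b) ==> ((!b) ==> b))); else branch requires ok ==> (ok ==> (ok ==> (ok ==> (!ok)))).
Before the if: (ok ==> (ok ==> (ok ==> ((!b) ==> ((!b) ==> b))))) && ((!ok) ==> (ok ==> (ok ==> (ok ==> (ok ==> (!ok))))))
Answer: WP = (ok ==> (ok ==> (ok ==> ((!b) ==> ((!b) ==> b))))) && ((!ok) ==> (ok ==> (ok ==> (ok ==> (ok ==> (!ok))))))


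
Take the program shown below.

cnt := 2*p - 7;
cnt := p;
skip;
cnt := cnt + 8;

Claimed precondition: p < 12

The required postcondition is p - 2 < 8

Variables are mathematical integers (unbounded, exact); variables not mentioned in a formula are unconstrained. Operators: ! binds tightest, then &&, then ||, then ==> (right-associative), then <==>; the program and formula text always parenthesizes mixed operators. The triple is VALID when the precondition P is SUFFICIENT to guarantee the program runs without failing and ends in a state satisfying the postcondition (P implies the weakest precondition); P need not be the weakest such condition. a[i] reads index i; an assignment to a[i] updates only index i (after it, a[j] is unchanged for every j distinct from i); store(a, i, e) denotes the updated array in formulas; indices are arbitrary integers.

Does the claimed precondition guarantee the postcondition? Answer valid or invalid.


Working backward. After the program, the postcondition p - 2 < 8 must hold; in canonical form it is p < 10.
Before cnt := cnt + 8: p < 10
Before skip: p < 10
Before cnt := p: p < 10
Before cnt := 2*p - 7: p < 10
The weakest precondition is p < 10.
Check whether p < 12 implies it.
Countermodel: at the initial state p = 10, the precondition holds but the weakest precondition fails.
Answer: invalid


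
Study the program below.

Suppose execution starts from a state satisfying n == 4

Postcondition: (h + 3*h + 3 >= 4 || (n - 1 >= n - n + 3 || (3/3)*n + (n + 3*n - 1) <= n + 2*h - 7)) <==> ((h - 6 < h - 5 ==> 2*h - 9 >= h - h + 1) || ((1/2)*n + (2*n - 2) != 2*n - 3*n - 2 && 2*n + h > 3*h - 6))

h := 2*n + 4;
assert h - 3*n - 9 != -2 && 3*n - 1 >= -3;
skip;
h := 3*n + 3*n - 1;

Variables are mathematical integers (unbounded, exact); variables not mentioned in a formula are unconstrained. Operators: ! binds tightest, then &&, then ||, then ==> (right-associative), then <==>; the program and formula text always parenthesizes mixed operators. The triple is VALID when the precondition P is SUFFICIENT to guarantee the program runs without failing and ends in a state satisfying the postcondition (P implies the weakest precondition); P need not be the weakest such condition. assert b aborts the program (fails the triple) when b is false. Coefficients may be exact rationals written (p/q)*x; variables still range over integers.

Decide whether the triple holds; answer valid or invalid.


Working backward. After the program, the postcondition (h + 3*h + 3 >= 4 || (n - 1 >= n - n + 3 || (3/3)*n + (n + 3*n - 1) <= n + 2*h - 7)) <==> ((h - 6 < h - 5 ==> 2*h - 9 >= h - h + 1) || ((1/2)*n + (2*n - 2) != 2*n - 3*n - 2 && 2*n + h > 3*h - 6)) must hold; in canonical form it is (4*h >= 1 || n >= 4 || 4*n <= 2*h - 6) <==> (2*h >= 10 || ((7/2)*n != 0 && 2*n > 2*h - 6)).
Before h := 3*n + 3*n - 1: (24*n >= 5 || n >= 4 || 8*n >= 8) <==> (12*n >= 12 || ((7/2)*n != 0 && 10*n < 8))
Before skip: (24*n >= 5 || n >= 4 || 8*n >= 8) <==> (12*n >= 12 || ((7/2)*n != 0 && 10*n < 8))
Before assert h - 3*n - 9 != -2 && 3*n - 1 >= -3: h != 3*n + 7 && 3*n >= -2 && ((24*n >= 5 || n >= 4 || 8*n >= 8) <==> (12*n >= 12 || ((7/2)*n != 0 && 10*n < 8)))
Before h := 2*n + 4: n != -3 && 3*n >= -2 && ((24*n >= 5 || n >= 4 || 8*n >= 8) <==> (12*n >= 12 || ((7/2)*n != 0 && 10*n < 8)))
The weakest precondition is n != -3 && 3*n >= -2 && ((24*n >= 5 || n >= 4 || 8*n >= 8) <==> (12*n >= 12 || ((7/2)*n != 0 && 10*n < 8))).
Check whether n == 4 implies it.
Every state satisfying the precondition satisfies the weakest precondition: the implication holds.
Answer: valid


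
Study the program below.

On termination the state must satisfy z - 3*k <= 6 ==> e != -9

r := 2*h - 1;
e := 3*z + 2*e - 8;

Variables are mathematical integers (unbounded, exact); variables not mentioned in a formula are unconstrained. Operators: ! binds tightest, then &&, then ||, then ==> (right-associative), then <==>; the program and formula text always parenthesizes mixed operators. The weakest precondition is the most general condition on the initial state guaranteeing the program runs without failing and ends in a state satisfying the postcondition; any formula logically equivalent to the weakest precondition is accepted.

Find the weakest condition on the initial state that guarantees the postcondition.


Working backward. After the program, the postcondition z - 3*k <= 6 ==> e != -9 must hold; in canonical form it is z <= 3*k + 6 ==> e != -9.
Before e := 3*z + 2*e - 8: z <= 3*k + 6 ==> 2*e + 3*z != -1
Before r := 2*h - 1: z <= 3*k + 6 ==> 2*e + 3*z != -1
Answer: WP = z <= 3*k + 6 ==> 2*e + 3*z != -1


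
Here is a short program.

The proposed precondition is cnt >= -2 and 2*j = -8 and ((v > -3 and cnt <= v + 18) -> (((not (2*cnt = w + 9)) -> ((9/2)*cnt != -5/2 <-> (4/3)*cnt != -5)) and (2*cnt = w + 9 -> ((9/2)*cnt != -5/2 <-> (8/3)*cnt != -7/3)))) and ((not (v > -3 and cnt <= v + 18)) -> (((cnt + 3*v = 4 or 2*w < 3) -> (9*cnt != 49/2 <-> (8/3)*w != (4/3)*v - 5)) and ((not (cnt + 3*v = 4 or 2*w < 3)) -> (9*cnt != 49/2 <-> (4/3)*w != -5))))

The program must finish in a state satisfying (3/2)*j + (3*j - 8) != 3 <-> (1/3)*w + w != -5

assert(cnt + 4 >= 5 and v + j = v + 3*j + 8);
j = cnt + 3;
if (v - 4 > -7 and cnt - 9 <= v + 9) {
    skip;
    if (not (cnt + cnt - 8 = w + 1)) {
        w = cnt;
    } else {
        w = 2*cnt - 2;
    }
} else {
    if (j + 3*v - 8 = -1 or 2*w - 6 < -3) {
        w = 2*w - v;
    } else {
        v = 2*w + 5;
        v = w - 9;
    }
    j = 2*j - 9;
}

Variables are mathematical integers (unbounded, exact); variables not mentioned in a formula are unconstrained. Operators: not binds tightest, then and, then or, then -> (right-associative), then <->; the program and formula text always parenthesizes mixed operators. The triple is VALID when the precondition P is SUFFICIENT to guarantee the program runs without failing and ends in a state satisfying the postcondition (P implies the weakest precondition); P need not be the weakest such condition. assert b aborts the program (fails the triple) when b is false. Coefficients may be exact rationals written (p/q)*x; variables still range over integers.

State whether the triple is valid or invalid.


Working backward. After the program, the postcondition (3/2)*j + (3*j - 8) != 3 <-> (1/3)*w + w != -5 must hold; in canonical form it is (9/2)*j != 11 <-> (4/3)*w != -5.
Then branch requires ((not (2*cnt = w + 9)) -> ((9/2)*j != 11 <-> (4/3)*cnt != -5)) and (2*cnt = w + 9 -> ((9/2)*j != 11 <-> (8/3)*cnt != -7/3)); else branch requires ((j + 3*v = 7 or 2*w < 3) -> (9*j != 103/2 <-> (8/3)*w != (4/3)*v - 5)) and ((not (j + 3*v = 7 or 2*w < 3)) -> (9*j != 103/2 <-> (4/3)*w != -5)).
Before the if: ((v > -3 and cnt <= v + 18) -> (((not (2*cnt = w + 9)) -> ((9/2)*j != 11 <-> (4/3)*cnt != -5)) and (2*cnt = w + 9 -> ((9/2)*j != 11 <-> (8/3)*cnt != -7/3)))) and ((not (v > -3 and cnt <= v + 18)) -> (((j + 3*v = 7 or 2*w < 3) -> (9*j != 103/2 <-> (8/3)*w != (4/3)*v - 5)) and ((not (j + 3*v = 7 or 2*w < 3)) -> (9*j != 103/2 <-> (4/3)*w != -5))))
Before j := cnt + 3: ((v > -3 and cnt <= v + 18) -> (((not (2*cnt = w + 9)) -> ((9/2)*cnt != -5/2 <-> (4/3)*cnt != -5)) and (2*cnt = w + 9 -> ((9/2)*cnt != -5/2 <-> (8/3)*cnt != -7/3)))) and ((not (v > -3 and cnt <= v + 18)) -> (((cnt + 3*v = 4 or 2*w < 3) -> (9*cnt != 49/2 <-> (8/3)*w != (4/3)*v - 5)) and ((not (cnt + 3*v = 4 or 2*w < 3)) -> (9*cnt != 49/2 <-> (4/3)*w != -5))))
Before assert cnt + 4 >= 5 and v + j = v + 3*j + 8: cnt >= 1 and 2*j = -8 and ((v > -3 and cnt <= v + 18) -> (((not (2*cnt = w + 9)) -> ((9/2)*cnt != -5/2 <-> (4/3)*cnt != -5)) and (2*cnt = w + 9 -> ((9/2)*cnt != -5/2 <-> (8/3)*cnt != -7/3)))) and ((not (v > -3 and cnt <= v + 18)) -> (((cnt + 3*v = 4 or 2*w < 3) -> (9*cnt != 49/2 <-> (8/3)*w != (4/3)*v - 5)) and ((not (cnt + 3*v = 4 or 2*w < 3)) -> (9*cnt != 49/2 <-> (4/3)*w != -5))))
The weakest precondition is cnt >= 1 and 2*j = -8 and ((v > -3 and cnt <= v + 18) -> (((not (2*cnt = w + 9)) -> ((9/2)*cnt != -5/2 <-> (4/3)*cnt != -5)) and (2*cnt = w + 9 -> ((9/2)*cnt != -5/2 <-> (8/3)*cnt != -7/3)))) and ((not (v > -3 and cnt <= v + 18)) -> (((cnt + 3*v = 4 or 2*w < 3) -> (9*cnt != 49/2 <-> (8/3)*w != (4/3)*v - 5)) and ((not (cnt + 3*v = 4 or 2*w < 3)) -> (9*cnt != 49/2 <-> (4/3)*w != -5)))).
Check whether cnt >= -2 and 2*j = -8 and ((v > -3 and cnt <= v + 18) -> (((not (2*cnt = w + 9)) -> ((9/2)*cnt != -5/2 <-> (4/3)*cnt != -5)) and (2*cnt = w + 9 -> ((9/2)*cnt != -5/2 <-> (8/3)*cnt != -7/3)))) and ((not (v > -3 and cnt <= v + 18)) -> (((cnt + 3*v = 4 or 2*w < 3) -> (9*cnt != 49/2 <-> (8/3)*w != (4/3)*v - 5)) and ((not (cnt + 3*v = 4 or 2*w < 3)) -> (9*cnt != 49/2 <-> (4/3)*w != -5)))) implies it.
Countermodel: at the initial state cnt = 0, j = -4, v = 0, w = 0, the precondition holds but the weakest precondition fails.
Answer: invalid


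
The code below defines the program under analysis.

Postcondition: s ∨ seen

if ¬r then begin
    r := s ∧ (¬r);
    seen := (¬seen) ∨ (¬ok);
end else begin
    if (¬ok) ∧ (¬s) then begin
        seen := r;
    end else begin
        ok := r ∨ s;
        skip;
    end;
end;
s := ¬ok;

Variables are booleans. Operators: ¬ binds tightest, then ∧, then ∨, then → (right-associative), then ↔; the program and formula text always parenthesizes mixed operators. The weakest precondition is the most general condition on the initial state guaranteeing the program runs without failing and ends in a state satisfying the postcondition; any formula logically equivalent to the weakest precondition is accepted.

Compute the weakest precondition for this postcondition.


Working backward. After the program, s ∨ seen must hold.
Before s := ¬ok: (¬ok) ∨ seen
Then branch requires (¬ok) ∨ (¬seen); else branch requires (((¬ok) ∧ (¬s)) → ((¬ok) ∨ r)) ∧ ((¬((¬ok) ∧ (¬s))) → ((¬(r ∨ s)) ∨ seen)).
Before the if: ((¬r) → ((¬ok) ∨ (¬seen))) ∧ (r → ((((¬ok) ∧ (¬s)) → ((¬ok) ∨ r)) ∧ ((¬((¬ok) ∧ (¬s))) → ((¬(r ∨ s)) ∨ seen))))
Answer: WP = ((¬r) → ((¬ok) ∨ (¬seen))) ∧ (r → ((((¬ok) ∧ (¬s)) → ((¬ok) ∨ r)) ∧ ((¬((¬ok) ∧ (¬s))) → ((¬(r ∨ s)) ∨ seen))))


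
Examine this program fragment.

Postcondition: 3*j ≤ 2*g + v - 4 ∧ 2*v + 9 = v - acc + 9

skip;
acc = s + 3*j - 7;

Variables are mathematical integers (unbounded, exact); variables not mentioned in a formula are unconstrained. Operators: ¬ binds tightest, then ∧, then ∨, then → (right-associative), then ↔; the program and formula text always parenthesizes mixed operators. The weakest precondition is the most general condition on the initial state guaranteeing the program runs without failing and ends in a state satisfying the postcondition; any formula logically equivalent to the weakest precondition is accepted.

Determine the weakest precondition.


Working backward. After the program, the postcondition 3*j ≤ 2*g + v - 4 ∧ 2*v + 9 = v - acc + 9 must hold; in canonical form it is 3*j ≤ 2*g + v - 4 ∧ acc + v = 0.
Before acc := s + 3*j - 7: 3*j ≤ 2*g + v - 4 ∧ 3*j + s + v = 7
Before skip: 3*j ≤ 2*g + v - 4 ∧ 3*j + s + v = 7
Answer: WP = 3*j ≤ 2*g + v - 4 ∧ 3*j + s + v = 7


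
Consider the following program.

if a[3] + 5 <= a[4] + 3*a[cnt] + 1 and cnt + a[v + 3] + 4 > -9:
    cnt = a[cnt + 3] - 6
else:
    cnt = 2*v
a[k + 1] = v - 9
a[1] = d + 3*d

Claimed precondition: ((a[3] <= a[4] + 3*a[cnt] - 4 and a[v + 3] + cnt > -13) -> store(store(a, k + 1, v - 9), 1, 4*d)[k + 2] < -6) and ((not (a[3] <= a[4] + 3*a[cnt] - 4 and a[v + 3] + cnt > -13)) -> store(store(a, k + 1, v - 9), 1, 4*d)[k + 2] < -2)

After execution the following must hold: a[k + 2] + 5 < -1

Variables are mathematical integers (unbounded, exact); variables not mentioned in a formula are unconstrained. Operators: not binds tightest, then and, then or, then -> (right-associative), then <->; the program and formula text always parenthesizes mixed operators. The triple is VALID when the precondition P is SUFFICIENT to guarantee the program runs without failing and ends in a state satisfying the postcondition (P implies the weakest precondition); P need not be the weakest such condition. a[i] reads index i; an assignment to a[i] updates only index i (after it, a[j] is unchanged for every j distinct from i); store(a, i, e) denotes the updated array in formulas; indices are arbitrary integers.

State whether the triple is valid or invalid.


Working backward. After the program, the postcondition a[k + 2] + 5 < -1 must hold; in canonical form it is a[k + 2] < -6.
Before a[1] := d + 3*d: store(a, 1, 4*d)[k + 2] < -6
Before a[k + 1] := v - 9: store(store(a, k + 1, v - 9), 1, 4*d)[k + 2] < -6
Then branch requires store(store(a, k + 1, v - 9), 1, 4*d)[k + 2] < -6; else branch requires store(store(a, k + 1, v - 9), 1, 4*d)[k + 2] < -6.
Before the if: ((a[3] <= a[4] + 3*a[cnt] - 4 and a[v + 3] + cnt > -13) -> store(store(a, k + 1, v - 9), 1, 4*d)[k + 2] < -6) and ((not (a[3] <= a[4] + 3*a[cnt] - 4 and a[v + 3] + cnt > -13)) -> store(store(a, k + 1, v - 9), 1, 4*d)[k + 2] < -6)
The weakest precondition is ((a[3] <= a[4] + 3*a[cnt] - 4 and a[v + 3] + cnt > -13) -> store(store(a, k + 1, v - 9), 1, 4*d)[k + 2] < -6) and ((not (a[3] <= a[4] + 3*a[cnt] - 4 and a[v + 3] + cnt > -13)) -> store(store(a, k + 1, v - 9), 1, 4*d)[k + 2] < -6).
Check whether ((a[3] <= a[4] + 3*a[cnt] - 4 and a[v + 3] + cnt > -13) -> store(store(a, k + 1, v - 9), 1, 4*d)[k + 2] < -6) and ((not (a[3] <= a[4] + 3*a[cnt] - 4 and a[v + 3] + cnt > -13)) -> store(store(a, k + 1, v - 9), 1, 4*d)[k + 2] < -2) implies it.
Countermodel: at the initial state a = {[-11795] = 5, [-11794] = -3, [1] = 5, [3] = 20344, [4] = -27727, [28409] = -4818, elsewhere 5}, cnt = 28409, d = 0, k = -11796, v = 0, the precondition holds but the weakest precondition fails.
Answer: invalid


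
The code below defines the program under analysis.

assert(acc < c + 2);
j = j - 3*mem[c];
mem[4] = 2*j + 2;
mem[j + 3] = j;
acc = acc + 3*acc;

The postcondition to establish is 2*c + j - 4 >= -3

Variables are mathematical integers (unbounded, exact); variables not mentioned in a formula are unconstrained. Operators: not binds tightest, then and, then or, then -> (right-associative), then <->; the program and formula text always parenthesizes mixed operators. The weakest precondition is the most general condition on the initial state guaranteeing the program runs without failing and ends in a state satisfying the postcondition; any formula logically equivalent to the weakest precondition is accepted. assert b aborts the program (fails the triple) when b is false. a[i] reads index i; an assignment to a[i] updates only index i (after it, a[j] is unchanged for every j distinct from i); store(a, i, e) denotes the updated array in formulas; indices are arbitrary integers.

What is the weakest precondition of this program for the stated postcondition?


Working backward. After the program, the postcondition 2*c + j - 4 >= -3 must hold; in canonical form it is 2*c + j >= 1.
Before acc := acc + 3*acc: 2*c + j >= 1
Before mem[j + 3] := j: 2*c + j >= 1
Before mem[4] := 2*j + 2: 2*c + j >= 1
Before j := j - 3*mem[c]: 2*c + j >= 3*mem[c] + 1
Before assert acc < c + 2: acc < c + 2 and 2*c + j >= 3*mem[c] + 1
Answer: WP = acc < c + 2 and 2*c + j >= 3*mem[c] + 1


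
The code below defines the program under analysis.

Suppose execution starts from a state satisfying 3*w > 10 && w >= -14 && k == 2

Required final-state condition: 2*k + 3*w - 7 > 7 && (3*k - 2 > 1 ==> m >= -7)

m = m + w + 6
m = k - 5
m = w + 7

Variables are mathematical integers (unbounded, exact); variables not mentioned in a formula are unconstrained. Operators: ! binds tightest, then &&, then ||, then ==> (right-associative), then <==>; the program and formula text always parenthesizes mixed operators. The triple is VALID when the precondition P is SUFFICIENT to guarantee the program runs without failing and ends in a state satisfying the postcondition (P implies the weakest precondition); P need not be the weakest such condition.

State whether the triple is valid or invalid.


Working backward. After the program, the postcondition 2*k + 3*w - 7 > 7 && (3*k - 2 > 1 ==> m >= -7) must hold; in canonical form it is 2*k + 3*w > 14 && (3*k > 3 ==> m >= -7).
Before m := w + 7: 2*k + 3*w > 14 && (3*k > 3 ==> w >= -14)
Before m := k - 5: 2*k + 3*w > 14 && (3*k > 3 ==> w >= -14)
Before m := m + w + 6: 2*k + 3*w > 14 && (3*k > 3 ==> w >= -14)
The weakest precondition is 2*k + 3*w > 14 && (3*k > 3 ==> w >= -14).
Check whether 3*w > 10 && w >= -14 && k == 2 implies it.
Every state satisfying the precondition satisfies the weakest precondition: the implication holds.
Answer: valid


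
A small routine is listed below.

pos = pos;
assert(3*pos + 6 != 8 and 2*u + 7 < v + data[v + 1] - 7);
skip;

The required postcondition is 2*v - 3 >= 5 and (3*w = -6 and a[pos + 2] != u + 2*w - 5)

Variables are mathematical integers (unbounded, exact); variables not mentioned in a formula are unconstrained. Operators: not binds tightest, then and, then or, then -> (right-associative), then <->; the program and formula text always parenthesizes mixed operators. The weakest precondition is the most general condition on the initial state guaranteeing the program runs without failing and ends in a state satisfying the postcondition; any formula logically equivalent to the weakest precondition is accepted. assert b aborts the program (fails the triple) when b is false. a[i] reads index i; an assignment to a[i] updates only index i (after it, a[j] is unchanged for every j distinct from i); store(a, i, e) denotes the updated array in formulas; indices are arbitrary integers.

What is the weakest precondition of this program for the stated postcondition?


Working backward. After the program, the postcondition 2*v - 3 >= 5 and (3*w = -6 and a[pos + 2] != u + 2*w - 5) must hold; in canonical form it is 2*v >= 8 and 3*w = -6 and a[pos + 2] != u + 2*w - 5.
Before skip: 2*v >= 8 and 3*w = -6 and a[pos + 2] != u + 2*w - 5
Before assert 3*pos + 6 != 8 and 2*u + 7 < v + data[v + 1] - 7: 3*pos != 2 and 2*u < data[v + 1] + v - 14 and 2*v >= 8 and 3*w = -6 and a[pos + 2] != u + 2*w - 5
Before pos := pos: 3*pos != 2 and 2*u < data[v + 1] + v - 14 and 2*v >= 8 and 3*w = -6 and a[pos + 2] != u + 2*w - 5
Answer: WP = 3*pos != 2 and 2*u < data[v + 1] + v - 14 and 2*v >= 8 and 3*w = -6 and a[pos + 2] != u + 2*w - 5


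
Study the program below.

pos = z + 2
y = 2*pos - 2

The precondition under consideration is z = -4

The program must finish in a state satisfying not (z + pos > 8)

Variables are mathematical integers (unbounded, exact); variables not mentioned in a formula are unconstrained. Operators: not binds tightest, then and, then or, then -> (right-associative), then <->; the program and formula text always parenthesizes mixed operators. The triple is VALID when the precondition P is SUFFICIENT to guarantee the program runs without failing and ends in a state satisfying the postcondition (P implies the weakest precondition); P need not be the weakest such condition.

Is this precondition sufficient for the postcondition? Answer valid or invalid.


Working backward. After the program, the postcondition not (z + pos > 8) must hold; in canonical form it is not (pos + z > 8).
Before y := 2*pos - 2: not (pos + z > 8)
Before pos := z + 2: not (2*z > 6)
The weakest precondition is not (2*z > 6).
Check whether z = -4 implies it.
Every state satisfying the precondition satisfies the weakest precondition: the implication holds.
Answer: valid


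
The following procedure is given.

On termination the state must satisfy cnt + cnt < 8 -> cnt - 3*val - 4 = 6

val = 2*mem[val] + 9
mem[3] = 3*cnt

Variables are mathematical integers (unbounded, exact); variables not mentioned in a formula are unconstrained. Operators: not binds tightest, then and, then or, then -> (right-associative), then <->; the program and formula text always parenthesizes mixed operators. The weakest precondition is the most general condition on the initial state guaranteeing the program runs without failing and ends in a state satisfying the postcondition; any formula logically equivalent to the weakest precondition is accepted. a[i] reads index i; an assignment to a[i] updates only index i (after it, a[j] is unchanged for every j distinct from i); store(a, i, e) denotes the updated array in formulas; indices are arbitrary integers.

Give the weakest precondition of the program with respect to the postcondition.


Working backward. After the program, the postcondition cnt + cnt < 8 -> cnt - 3*val - 4 = 6 must hold; in canonical form it is 2*cnt < 8 -> cnt = 3*val + 10.
Before mem[3] := 3*cnt: 2*cnt < 8 -> cnt = 3*val + 10
Before val := 2*mem[val] + 9: 2*cnt < 8 -> cnt = 6*mem[val] + 37
Answer: WP = 2*cnt < 8 -> cnt = 6*mem[val] + 37


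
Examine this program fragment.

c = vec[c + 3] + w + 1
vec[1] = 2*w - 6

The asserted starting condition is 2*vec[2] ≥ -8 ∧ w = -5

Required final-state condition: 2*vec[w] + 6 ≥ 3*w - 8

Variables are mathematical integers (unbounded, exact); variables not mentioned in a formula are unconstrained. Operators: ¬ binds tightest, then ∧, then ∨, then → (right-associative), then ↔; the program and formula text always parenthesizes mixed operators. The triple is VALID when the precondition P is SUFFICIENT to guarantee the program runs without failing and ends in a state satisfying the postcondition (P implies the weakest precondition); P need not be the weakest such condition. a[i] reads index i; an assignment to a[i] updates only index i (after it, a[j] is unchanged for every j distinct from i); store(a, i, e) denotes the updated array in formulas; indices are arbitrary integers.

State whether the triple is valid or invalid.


Working backward. After the program, the postcondition 2*vec[w] + 6 ≥ 3*w - 8 must hold; in canonical form it is 2*vec[w] ≥ 3*w - 14.
Before vec[1] := 2*w - 6: 2*store(vec, 1, 2*w - 6)[w] ≥ 3*w - 14
Before c := vec[c + 3] + w + 1: 2*store(vec, 1, 2*w - 6)[w] ≥ 3*w - 14
The weakest precondition is 2*store(vec, 1, 2*w - 6)[w] ≥ 3*w - 14.
Check whether 2*vec[2] ≥ -8 ∧ w = -5 implies it.
Countermodel: at the initial state vec = {[-5] = -15, [1] = 0, [2] = 0, elsewhere 0}, w = -5, the precondition holds but the weakest precondition fails.
Answer: invalid


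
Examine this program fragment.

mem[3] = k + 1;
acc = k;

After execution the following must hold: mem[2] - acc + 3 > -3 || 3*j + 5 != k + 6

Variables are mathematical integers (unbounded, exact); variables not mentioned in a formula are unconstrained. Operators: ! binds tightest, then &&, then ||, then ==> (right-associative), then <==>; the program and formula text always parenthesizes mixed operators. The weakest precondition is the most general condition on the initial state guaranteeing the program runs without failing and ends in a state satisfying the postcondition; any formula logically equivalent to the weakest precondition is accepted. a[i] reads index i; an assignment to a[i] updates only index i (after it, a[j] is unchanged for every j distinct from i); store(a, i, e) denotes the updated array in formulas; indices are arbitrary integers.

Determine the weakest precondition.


Working backward. After the program, the postcondition mem[2] - acc + 3 > -3 || 3*j + 5 != k + 6 must hold; in canonical form it is mem[2] > acc - 6 || 3*j != k + 1.
Before acc := k: mem[2] > k - 6 || 3*j != k + 1
Before mem[3] := k + 1: mem[2] > k - 6 || 3*j != k + 1
Answer: WP = mem[2] > k - 6 || 3*j != k + 1


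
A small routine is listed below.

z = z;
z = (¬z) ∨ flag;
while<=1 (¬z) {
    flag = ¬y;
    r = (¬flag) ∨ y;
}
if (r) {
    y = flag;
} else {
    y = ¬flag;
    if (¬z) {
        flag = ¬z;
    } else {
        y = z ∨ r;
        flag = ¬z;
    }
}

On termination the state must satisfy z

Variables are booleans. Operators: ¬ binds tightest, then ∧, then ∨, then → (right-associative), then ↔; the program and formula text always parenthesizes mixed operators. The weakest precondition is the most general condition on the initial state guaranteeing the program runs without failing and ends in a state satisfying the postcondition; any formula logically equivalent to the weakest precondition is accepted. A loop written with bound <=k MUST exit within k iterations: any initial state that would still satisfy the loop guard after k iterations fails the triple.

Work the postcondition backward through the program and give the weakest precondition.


Working backward. After the program, z must hold.
Then branch requires z; else branch requires (¬z) → z.
Before the if: (r → z) ∧ ((¬r) → ((¬z) → z))
Before the loop (bound <=1), unroll the exhaustion recursion (WP_0 = exit-now case; WP_j = one more guarded iteration, up to j = 1):
  WP_0: z ∧ (r → z) ∧ ((¬r) → ((¬z) → z))
  WP_1: ((¬z) → (z ∧ (y → z) ∧ ((¬y) → ((¬z) → z)))) ∧ (z → ((r → z) ∧ ((¬r) → ((¬z) → z))))
So before the loop: ((¬z) → (z ∧ (y → z) ∧ ((¬y) → ((¬z) → z)))) ∧ (z → ((r → z) ∧ ((¬r) → ((¬z) → z))))
Before z := (¬z) ∨ flag: ((¬((¬z) ∨ flag)) → (((¬z) ∨ flag) ∧ (y → ((¬z) ∨ flag)) ∧ ((¬y) → ((¬((¬z) ∨ flag)) → ((¬z) ∨ flag))))) ∧ (((¬z) ∨ flag) → ((r → ((¬z) ∨ flag)) ∧ ((¬r) → ((¬((¬z) ∨ flag)) → ((¬z) ∨ flag)))))
Before z := z: ((¬((¬z) ∨ flag)) → (((¬z) ∨ flag) ∧ (y → ((¬z) ∨ flag)) ∧ ((¬y) → ((¬((¬z) ∨ flag)) → ((¬z) ∨ flag))))) ∧ (((¬z) ∨ flag) → ((r → ((¬z) ∨ flag)) ∧ ((¬r) → ((¬((¬z) ∨ flag)) → ((¬z) ∨ flag)))))
Answer: WP = ((¬((¬z) ∨ flag)) → (((¬z) ∨ flag) ∧ (y → ((¬z) ∨ flag)) ∧ ((¬y) → ((¬((¬z) ∨ flag)) → ((¬z) ∨ flag))))) ∧ (((¬z) ∨ flag) → ((r → ((¬z) ∨ flag)) ∧ ((¬r) → ((¬((¬z) ∨ flag)) → ((¬z) ∨ flag)))))


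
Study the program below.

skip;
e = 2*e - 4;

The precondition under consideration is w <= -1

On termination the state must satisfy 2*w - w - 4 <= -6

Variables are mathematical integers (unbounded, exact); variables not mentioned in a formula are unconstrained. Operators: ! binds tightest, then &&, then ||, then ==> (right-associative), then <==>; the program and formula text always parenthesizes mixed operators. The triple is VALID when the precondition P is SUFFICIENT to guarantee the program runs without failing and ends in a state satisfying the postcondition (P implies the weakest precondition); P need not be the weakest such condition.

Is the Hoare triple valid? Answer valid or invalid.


Working backward. After the program, the postcondition 2*w - w - 4 <= -6 must hold; in canonical form it is w <= -2.
Before e := 2*e - 4: w <= -2
Before skip: w <= -2
The weakest precondition is w <= -2.
Check whether w <= -1 implies it.
Countermodel: at the initial state w = -1, the precondition holds but the weakest precondition fails.
Answer: invalid


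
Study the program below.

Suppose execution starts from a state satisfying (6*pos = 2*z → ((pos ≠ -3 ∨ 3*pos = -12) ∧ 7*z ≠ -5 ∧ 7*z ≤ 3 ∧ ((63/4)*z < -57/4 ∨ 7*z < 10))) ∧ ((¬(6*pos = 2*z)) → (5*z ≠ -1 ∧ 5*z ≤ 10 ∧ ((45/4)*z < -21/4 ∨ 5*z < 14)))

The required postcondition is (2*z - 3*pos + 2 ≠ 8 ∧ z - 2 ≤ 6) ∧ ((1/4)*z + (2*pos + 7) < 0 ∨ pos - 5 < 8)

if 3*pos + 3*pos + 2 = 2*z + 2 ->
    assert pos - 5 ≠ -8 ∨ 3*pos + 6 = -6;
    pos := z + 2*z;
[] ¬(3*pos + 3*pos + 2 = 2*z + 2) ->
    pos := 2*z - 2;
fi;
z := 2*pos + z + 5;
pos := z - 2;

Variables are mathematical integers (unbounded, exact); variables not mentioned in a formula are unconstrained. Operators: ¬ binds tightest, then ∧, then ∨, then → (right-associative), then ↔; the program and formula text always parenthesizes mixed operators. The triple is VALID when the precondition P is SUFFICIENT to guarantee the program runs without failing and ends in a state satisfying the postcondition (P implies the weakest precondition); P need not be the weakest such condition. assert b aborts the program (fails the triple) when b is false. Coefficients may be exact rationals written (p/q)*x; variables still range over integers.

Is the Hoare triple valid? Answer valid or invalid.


Working backward. After the program, the postcondition (2*z - 3*pos + 2 ≠ 8 ∧ z - 2 ≤ 6) ∧ ((1/4)*z + (2*pos + 7) < 0 ∨ pos - 5 < 8) must hold; in canonical form it is 2*z ≠ 3*pos + 6 ∧ z ≤ 8 ∧ (2*pos + (1/4)*z < -7 ∨ pos < 13).
Before pos := z - 2: z ≠ 0 ∧ z ≤ 8 ∧ ((9/4)*z < -3 ∨ z < 15)
Before z := 2*pos + z + 5: 2*pos + z ≠ -5 ∧ 2*pos + z ≤ 3 ∧ ((9/2)*pos + (9/4)*z < -57/4 ∨ 2*pos + z < 10)
Then branch requires (pos ≠ -3 ∨ 3*pos = -12) ∧ 7*z ≠ -5 ∧ 7*z ≤ 3 ∧ ((63/4)*z < -57/4 ∨ 7*z < 10); else branch requires 5*z ≠ -1 ∧ 5*z ≤ 7 ∧ ((45/4)*z < -21/4 ∨ 5*z < 14).
Before the if: (6*pos = 2*z → ((pos ≠ -3 ∨ 3*pos = -12) ∧ 7*z ≠ -5 ∧ 7*z ≤ 3 ∧ ((63/4)*z < -57/4 ∨ 7*z < 10))) ∧ ((¬(6*pos = 2*z)) → (5*z ≠ -1 ∧ 5*z ≤ 7 ∧ ((45/4)*z < -21/4 ∨ 5*z < 14)))
The weakest precondition is (6*pos = 2*z → ((pos ≠ -3 ∨ 3*pos = -12) ∧ 7*z ≠ -5 ∧ 7*z ≤ 3 ∧ ((63/4)*z < -57/4 ∨ 7*z < 10))) ∧ ((¬(6*pos = 2*z)) → (5*z ≠ -1 ∧ 5*z ≤ 7 ∧ ((45/4)*z < -21/4 ∨ 5*z < 14))).
Check whether (6*pos = 2*z → ((pos ≠ -3 ∨ 3*pos = -12) ∧ 7*z ≠ -5 ∧ 7*z ≤ 3 ∧ ((63/4)*z < -57/4 ∨ 7*z < 10))) ∧ ((¬(6*pos = 2*z)) → (5*z ≠ -1 ∧ 5*z ≤ 10 ∧ ((45/4)*z < -21/4 ∨ 5*z < 14))) implies it.
Countermodel: at the initial state pos = 0, z = 2, the precondition holds but the weakest precondition fails.
Answer: invalid


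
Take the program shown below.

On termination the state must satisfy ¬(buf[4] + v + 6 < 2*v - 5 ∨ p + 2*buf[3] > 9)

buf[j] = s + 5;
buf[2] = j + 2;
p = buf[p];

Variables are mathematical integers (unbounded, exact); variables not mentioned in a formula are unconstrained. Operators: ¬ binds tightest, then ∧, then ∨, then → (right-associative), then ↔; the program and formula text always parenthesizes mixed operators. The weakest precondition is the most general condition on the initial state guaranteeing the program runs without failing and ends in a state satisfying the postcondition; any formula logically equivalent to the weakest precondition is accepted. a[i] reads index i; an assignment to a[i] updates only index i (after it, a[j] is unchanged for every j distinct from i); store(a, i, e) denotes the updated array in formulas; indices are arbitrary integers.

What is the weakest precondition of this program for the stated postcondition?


Working backward. After the program, the postcondition ¬(buf[4] + v + 6 < 2*v - 5 ∨ p + 2*buf[3] > 9) must hold; in canonical form it is ¬(buf[4] < v - 11 ∨ 2*buf[3] + p > 9).
Before p := buf[p]: ¬(buf[4] < v - 11 ∨ 2*buf[3] + buf[p] > 9)
Before buf[2] := j + 2: ¬(buf[4] < v - 11 ∨ 2*buf[3] + store(buf, 2, j + 2)[p] > 9)
Before buf[j] := s + 5: ¬(store(buf, j, s + 5)[4] < v - 11 ∨ 2*store(buf, j, s + 5)[3] + store(store(buf, j, s + 5), 2, j + 2)[p] > 9)
Answer: WP = ¬(store(buf, j, s + 5)[4] < v - 11 ∨ 2*store(buf, j, s + 5)[3] + store(store(buf, j, s + 5), 2, j + 2)[p] > 9)


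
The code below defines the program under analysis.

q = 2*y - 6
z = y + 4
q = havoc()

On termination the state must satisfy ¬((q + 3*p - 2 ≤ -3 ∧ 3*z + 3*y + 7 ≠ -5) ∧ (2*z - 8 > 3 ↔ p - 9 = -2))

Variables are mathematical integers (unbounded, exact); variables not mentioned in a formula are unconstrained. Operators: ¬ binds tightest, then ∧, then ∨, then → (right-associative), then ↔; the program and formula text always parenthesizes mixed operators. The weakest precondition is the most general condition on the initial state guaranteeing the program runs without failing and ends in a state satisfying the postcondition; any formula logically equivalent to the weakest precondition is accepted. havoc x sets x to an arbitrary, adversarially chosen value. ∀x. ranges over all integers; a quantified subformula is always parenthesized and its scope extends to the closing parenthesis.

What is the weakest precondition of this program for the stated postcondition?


Working backward. After the program, the postcondition ¬((q + 3*p - 2 ≤ -3 ∧ 3*z + 3*y + 7 ≠ -5) ∧ (2*z - 8 > 3 ↔ p - 9 = -2)) must hold; in canonical form it is ¬(3*p + q ≤ -1 ∧ 3*y + 3*z ≠ -12 ∧ (2*z > 11 ↔ p = 7)).
Before havoc q: ∀q_1. (¬(3*p + q_1 ≤ -1 ∧ 3*y + 3*z ≠ -12 ∧ (2*z > 11 ↔ p = 7)))
Before z := y + 4: ∀q_1. (¬(3*p + q_1 ≤ -1 ∧ 6*y ≠ -24 ∧ (2*y > 3 ↔ p = 7)))
Before q := 2*y - 6: ∀q_1. (¬(3*p + q_1 ≤ -1 ∧ 6*y ≠ -24 ∧ (2*y > 3 ↔ p = 7)))
Answer: WP = ∀q_1. (¬(3*p + q_1 ≤ -1 ∧ 6*y ≠ -24 ∧ (2*y > 3 ↔ p = 7)))
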